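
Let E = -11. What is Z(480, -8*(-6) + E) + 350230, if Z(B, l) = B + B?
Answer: 351190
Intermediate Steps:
Z(B, l) = 2*B
Z(480, -8*(-6) + E) + 350230 = 2*480 + 350230 = 960 + 350230 = 351190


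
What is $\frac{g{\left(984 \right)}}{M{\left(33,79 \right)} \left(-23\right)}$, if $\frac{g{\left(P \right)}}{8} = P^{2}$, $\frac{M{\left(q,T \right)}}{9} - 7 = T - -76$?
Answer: $- \frac{430336}{1863} \approx -230.99$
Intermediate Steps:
$M{\left(q,T \right)} = 747 + 9 T$ ($M{\left(q,T \right)} = 63 + 9 \left(T - -76\right) = 63 + 9 \left(T + 76\right) = 63 + 9 \left(76 + T\right) = 63 + \left(684 + 9 T\right) = 747 + 9 T$)
$g{\left(P \right)} = 8 P^{2}$
$\frac{g{\left(984 \right)}}{M{\left(33,79 \right)} \left(-23\right)} = \frac{8 \cdot 984^{2}}{\left(747 + 9 \cdot 79\right) \left(-23\right)} = \frac{8 \cdot 968256}{\left(747 + 711\right) \left(-23\right)} = \frac{7746048}{1458 \left(-23\right)} = \frac{7746048}{-33534} = 7746048 \left(- \frac{1}{33534}\right) = - \frac{430336}{1863}$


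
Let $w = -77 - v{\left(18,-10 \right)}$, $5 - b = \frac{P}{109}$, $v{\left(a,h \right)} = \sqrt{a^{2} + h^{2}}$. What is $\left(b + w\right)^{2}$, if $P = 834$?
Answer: $\frac{80414668}{11881} + \frac{34728 \sqrt{106}}{109} \approx 10049.0$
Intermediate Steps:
$b = - \frac{289}{109}$ ($b = 5 - \frac{834}{109} = - \frac{289}{109} \approx -2.6514$)
$w = -77 - 2 \sqrt{106}$ ($w = -77 - \sqrt{18^{2} + \left(-10\right)^{2}} = -77 - \sqrt{324 + 100} = -77 - \sqrt{424} = -77 - 2 \sqrt{106} \approx -97.591$)
$\left(b + w\right)^{2} = \left(- \frac{289}{109} - \left(77 + 2 \sqrt{106}\right)\right)^{2} = \left(- \frac{8682}{109} - 2 \sqrt{106}\right)^{2}$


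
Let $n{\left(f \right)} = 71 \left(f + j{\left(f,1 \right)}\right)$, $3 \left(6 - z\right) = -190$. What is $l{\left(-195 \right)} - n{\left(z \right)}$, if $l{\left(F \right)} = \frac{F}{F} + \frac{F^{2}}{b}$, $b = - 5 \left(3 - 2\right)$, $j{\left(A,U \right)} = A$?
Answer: $- \frac{52348}{3} \approx -17449.0$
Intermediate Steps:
$z = \frac{208}{3}$ ($z = 6 - - \frac{190}{3} = 6 + \frac{190}{3} = \frac{208}{3} \approx 69.333$)
$b = -5$ ($b = \left(-5\right) 1 = -5$)
$n{\left(f \right)} = 142 f$ ($n{\left(f \right)} = 71 \left(f + f\right) = 71 \cdot 2 f = 142 f$)
$l{\left(F \right)} = 1 - \frac{F^{2}}{5}$ ($l{\left(F \right)} = \frac{F}{F} + \frac{F^{2}}{-5} = 1 + F^{2} \left(- \frac{1}{5}\right) = 1 - \frac{F^{2}}{5}$)
$l{\left(-195 \right)} - n{\left(z \right)} = \left(1 - \frac{\left(-195\right)^{2}}{5}\right) - 142 \cdot \frac{208}{3} = \left(1 - 7605\right) - \frac{29536}{3} = -7604 - \frac{29536}{3} = - \frac{52348}{3}$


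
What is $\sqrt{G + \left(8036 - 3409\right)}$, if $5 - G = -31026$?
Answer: $3 \sqrt{3962} \approx 188.83$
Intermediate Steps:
$G = 31031$ ($G = 5 - -31026 = 5 + 31026 = 31031$)
$\sqrt{G + \left(8036 - 3409\right)} = \sqrt{31031 + \left(8036 - 3409\right)} = \sqrt{31031 + 4627} = \sqrt{35658} = 3 \sqrt{3962}$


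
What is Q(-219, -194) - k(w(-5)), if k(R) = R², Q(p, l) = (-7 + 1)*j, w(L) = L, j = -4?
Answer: -1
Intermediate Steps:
Q(p, l) = 24 (Q(p, l) = (-7 + 1)*(-4) = -6*(-4) = 24)
Q(-219, -194) - k(w(-5)) = 24 - 1*(-5)² = 24 - 1*25 = 24 - 25 = -1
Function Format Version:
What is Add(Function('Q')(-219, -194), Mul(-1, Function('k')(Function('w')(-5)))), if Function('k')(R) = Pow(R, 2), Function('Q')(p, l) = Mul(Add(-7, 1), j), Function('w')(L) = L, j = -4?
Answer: -1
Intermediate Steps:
Function('Q')(p, l) = 24 (Function('Q')(p, l) = Mul(Add(-7, 1), -4) = Mul(-6, -4) = 24)
Add(Function('Q')(-219, -194), Mul(-1, Function('k')(Function('w')(-5)))) = Add(24, Mul(-1, Pow(-5, 2))) = Add(24, Mul(-1, 25)) = Add(24, -25) = -1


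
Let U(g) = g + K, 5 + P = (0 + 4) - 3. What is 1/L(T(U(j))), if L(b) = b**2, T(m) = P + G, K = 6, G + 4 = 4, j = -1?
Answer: 1/16 ≈ 0.062500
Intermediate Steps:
G = 0 (G = -4 + 4 = 0)
P = -4 (P = -5 + ((0 + 4) - 3) = -5 + (4 - 3) = -5 + 1 = -4)
U(g) = 6 + g (U(g) = g + 6 = 6 + g)
T(m) = -4 (T(m) = -4 + 0 = -4)
1/L(T(U(j))) = 1/((-4)**2) = 1/16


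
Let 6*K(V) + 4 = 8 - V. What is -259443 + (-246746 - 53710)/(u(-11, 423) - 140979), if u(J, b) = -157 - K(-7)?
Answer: -219701534625/846827 ≈ -2.5944e+5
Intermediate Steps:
K(V) = 2/3 - V/6 (K(V) = -2/3 + (8 - V)/6 = -2/3 + (4/3 - V/6) = 2/3 - V/6)
u(J, b) = -953/6 (u(J, b) = -157 - (2/3 - 1/6*(-7)) = -157 - (2/3 + 7/6) = -157 - 1*11/6 = -157 - 11/6 = -953/6)
-259443 + (-246746 - 53710)/(u(-11, 423) - 140979) = -259443 + (-246746 - 53710)/(-953/6 - 140979) = -259443 - 300456/(-846827/6) = -259443 - 300456*(-6/846827) = -259443 + 1802736/846827 = -219701534625/846827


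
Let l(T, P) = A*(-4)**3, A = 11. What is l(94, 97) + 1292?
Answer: 588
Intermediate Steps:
l(T, P) = -704 (l(T, P) = 11*(-4)**3 = 11*(-64) = -704)
l(94, 97) + 1292 = -704 + 1292 = 588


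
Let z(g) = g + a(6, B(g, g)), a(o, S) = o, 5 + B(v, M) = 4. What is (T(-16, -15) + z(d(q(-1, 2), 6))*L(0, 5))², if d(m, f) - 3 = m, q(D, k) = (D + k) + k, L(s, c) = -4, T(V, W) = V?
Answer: 4096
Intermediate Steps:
B(v, M) = -1 (B(v, M) = -5 + 4 = -1)
q(D, k) = D + 2*k
d(m, f) = 3 + m
z(g) = 6 + g (z(g) = g + 6 = 6 + g)
(T(-16, -15) + z(d(q(-1, 2), 6))*L(0, 5))² = (-16 + (6 + (3 + (-1 + 2*2)))*(-4))² = (-16 + (6 + (3 + (-1 + 4)))*(-4))² = (-16 + (6 + (3 + 3))*(-4))² = (-16 + (6 + 6)*(-4))² = (-16 + 12*(-4))² = (-16 - 48)² = (-64)² = 4096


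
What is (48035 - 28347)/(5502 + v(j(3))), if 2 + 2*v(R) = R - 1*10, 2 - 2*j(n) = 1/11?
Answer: 37664/10515 ≈ 3.5819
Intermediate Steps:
j(n) = 21/22 (j(n) = 1 - ½/11 = 1 - ½*1/11 = 1 - 1/22 = 21/22)
v(R) = -6 + R/2 (v(R) = -1 + (R - 1*10)/2 = -1 + (R - 10)/2 = -1 + (-10 + R)/2 = -1 + (-5 + R/2) = -6 + R/2)
(48035 - 28347)/(5502 + v(j(3))) = (48035 - 28347)/(5502 + (-6 + (½)*(21/22))) = 19688/(5502 + (-6 + 21/44)) = 19688/(5502 - 243/44) = 19688/(241845/44) = 19688*(44/241845) = 37664/10515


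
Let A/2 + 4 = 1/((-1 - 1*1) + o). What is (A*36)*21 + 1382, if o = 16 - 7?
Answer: -4450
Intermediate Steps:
o = 9
A = -54/7 (A = -8 + 2/((-1 - 1*1) + 9) = -8 + 2/((-1 - 1) + 9) = -8 + 2/(-2 + 9) = -8 + 2/7 = -54/7 ≈ -7.7143)
(A*36)*21 + 1382 = -54/7*36*21 + 1382 = -1944/7*21 + 1382 = -5832 + 1382 = -4450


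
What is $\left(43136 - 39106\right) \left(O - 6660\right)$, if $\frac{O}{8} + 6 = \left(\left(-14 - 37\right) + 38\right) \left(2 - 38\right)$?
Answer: $-11944920$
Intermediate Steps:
$O = 3696$ ($O = -48 + 8 \left(\left(-14 - 37\right) + 38\right) \left(2 - 38\right) = -48 + 8 \left(-51 + 38\right) \left(-36\right) = -48 + 8 \left(\left(-13\right) \left(-36\right)\right) = -48 + 8 \cdot 468 = -48 + 3744 = 3696$)
$\left(43136 - 39106\right) \left(O - 6660\right) = \left(43136 - 39106\right) \left(3696 - 6660\right) = 4030 \left(-2964\right) = -11944920$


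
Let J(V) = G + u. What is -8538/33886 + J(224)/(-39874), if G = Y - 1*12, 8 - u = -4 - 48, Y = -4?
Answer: -85483799/337792591 ≈ -0.25307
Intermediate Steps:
u = 60 (u = 8 - (-4 - 48) = 8 - 1*(-52) = 8 + 52 = 60)
G = -16 (G = -4 - 1*12 = -4 - 12 = -16)
J(V) = 44 (J(V) = -16 + 60 = 44)
-8538/33886 + J(224)/(-39874) = -8538/33886 + 44/(-39874) = -8538*1/33886 + 44*(-1/39874) = -4269/16943 - 22/19937 = -85483799/337792591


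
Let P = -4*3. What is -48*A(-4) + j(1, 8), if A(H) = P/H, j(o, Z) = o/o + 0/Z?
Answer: -143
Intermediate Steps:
j(o, Z) = 1 (j(o, Z) = 1 + 0 = 1)
P = -12
A(H) = -12/H
-48*A(-4) + j(1, 8) = -(-576)/(-4) + 1 = -(-576)*(-1)/4 + 1 = -48*3 + 1 = -144 + 1 = -143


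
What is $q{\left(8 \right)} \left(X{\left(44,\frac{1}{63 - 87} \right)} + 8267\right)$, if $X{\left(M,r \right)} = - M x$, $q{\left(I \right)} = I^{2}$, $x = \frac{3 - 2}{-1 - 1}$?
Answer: $530496$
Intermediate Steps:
$x = - \frac{1}{2}$ ($x = 1 \frac{1}{-2} = 1 \left(- \frac{1}{2}\right) = - \frac{1}{2} \approx -0.5$)
$X{\left(M,r \right)} = \frac{M}{2}$ ($X{\left(M,r \right)} = - \frac{M \left(-1\right)}{2} = - \frac{\left(-1\right) M}{2} = \frac{M}{2}$)
$q{\left(8 \right)} \left(X{\left(44,\frac{1}{63 - 87} \right)} + 8267\right) = 8^{2} \left(\frac{1}{2} \cdot 44 + 8267\right) = 64 \left(22 + 8267\right) = 64 \cdot 8289 = 530496$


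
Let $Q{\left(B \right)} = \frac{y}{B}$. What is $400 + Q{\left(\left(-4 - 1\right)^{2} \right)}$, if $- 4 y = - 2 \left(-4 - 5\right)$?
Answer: $\frac{19991}{50} \approx 399.82$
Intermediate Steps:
$y = - \frac{9}{2}$ ($y = - \frac{\left(-2\right) \left(-4 - 5\right)}{4} = - \frac{\left(-2\right) \left(-9\right)}{4} = \left(- \frac{1}{4}\right) 18 = - \frac{9}{2} \approx -4.5$)
$Q{\left(B \right)} = - \frac{9}{2 B}$
$400 + Q{\left(\left(-4 - 1\right)^{2} \right)} = 400 - \frac{9}{2 \left(-4 - 1\right)^{2}} = 400 - \frac{9}{2 \left(-5\right)^{2}} = 400 - \frac{9}{2 \cdot 25} = 400 - \frac{9}{50} = \frac{19991}{50}$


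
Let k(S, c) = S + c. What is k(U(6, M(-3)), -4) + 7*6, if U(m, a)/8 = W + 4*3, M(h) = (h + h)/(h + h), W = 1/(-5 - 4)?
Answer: 1198/9 ≈ 133.11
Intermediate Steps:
W = -1/9 (W = 1/(-9) = -1/9 ≈ -0.11111)
M(h) = 1 (M(h) = (2*h)/((2*h)) = (2*h)*(1/(2*h)) = 1)
U(m, a) = 856/9 (U(m, a) = 8*(-1/9 + 4*3) = 8*(-1/9 + 12) = 8*(107/9) = 856/9)
k(U(6, M(-3)), -4) + 7*6 = (856/9 - 4) + 7*6 = 820/9 + 42 = 1198/9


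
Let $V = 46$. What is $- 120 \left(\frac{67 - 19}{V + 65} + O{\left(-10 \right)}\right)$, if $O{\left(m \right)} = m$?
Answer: $\frac{42480}{37} \approx 1148.1$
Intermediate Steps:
$- 120 \left(\frac{67 - 19}{V + 65} + O{\left(-10 \right)}\right) = - 120 \left(\frac{67 - 19}{46 + 65} - 10\right) = - 120 \left(\frac{48}{111} - 10\right) = - 120 \left(48 \cdot \frac{1}{111} - 10\right) = - 120 \left(\frac{16}{37} - 10\right) = \left(-120\right) \left(- \frac{354}{37}\right) = \frac{42480}{37}$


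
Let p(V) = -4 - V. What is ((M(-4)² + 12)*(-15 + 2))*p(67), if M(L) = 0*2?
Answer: 11076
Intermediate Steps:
M(L) = 0
((M(-4)² + 12)*(-15 + 2))*p(67) = ((0² + 12)*(-15 + 2))*(-4 - 1*67) = ((0 + 12)*(-13))*(-4 - 67) = (12*(-13))*(-71) = -156*(-71) = 11076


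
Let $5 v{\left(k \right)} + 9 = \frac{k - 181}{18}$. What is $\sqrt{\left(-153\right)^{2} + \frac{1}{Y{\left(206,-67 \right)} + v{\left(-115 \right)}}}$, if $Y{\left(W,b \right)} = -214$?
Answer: $\frac{3 \sqrt{252816841186}}{9859} \approx 153.0$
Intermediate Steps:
$v{\left(k \right)} = - \frac{343}{90} + \frac{k}{90}$ ($v{\left(k \right)} = - \frac{9}{5} + \frac{\left(k - 181\right) \frac{1}{18}}{5} = - \frac{9}{5} + \frac{\left(-181 + k\right) \frac{1}{18}}{5} = - \frac{9}{5} + \frac{- \frac{181}{18} + \frac{k}{18}}{5} = - \frac{9}{5} + \left(- \frac{181}{90} + \frac{k}{90}\right) = - \frac{343}{90} + \frac{k}{90}$)
$\sqrt{\left(-153\right)^{2} + \frac{1}{Y{\left(206,-67 \right)} + v{\left(-115 \right)}}} = \sqrt{\left(-153\right)^{2} + \frac{1}{-214 + \left(- \frac{343}{90} + \frac{1}{90} \left(-115\right)\right)}} = \sqrt{23409 + \frac{1}{-214 - \frac{229}{45}}} = \sqrt{23409 + \frac{1}{- \frac{9859}{45}}} = \sqrt{23409 - \frac{45}{9859}} = \sqrt{\frac{230789286}{9859}} = \frac{3 \sqrt{252816841186}}{9859}$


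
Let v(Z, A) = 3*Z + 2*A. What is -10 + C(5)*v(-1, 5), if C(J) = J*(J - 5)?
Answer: -10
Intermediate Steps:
C(J) = J*(-5 + J)
v(Z, A) = 2*A + 3*Z
-10 + C(5)*v(-1, 5) = -10 + (5*(-5 + 5))*(2*5 + 3*(-1)) = -10 + (5*0)*(10 - 3) = -10 + 0*7 = -10 + 0 = -10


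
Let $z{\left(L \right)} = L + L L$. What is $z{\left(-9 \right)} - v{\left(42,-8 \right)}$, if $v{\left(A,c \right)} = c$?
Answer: $80$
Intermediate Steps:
$z{\left(L \right)} = L + L^{2}$
$z{\left(-9 \right)} - v{\left(42,-8 \right)} = - 9 \left(1 - 9\right) - -8 = \left(-9\right) \left(-8\right) + 8 = 72 + 8 = 80$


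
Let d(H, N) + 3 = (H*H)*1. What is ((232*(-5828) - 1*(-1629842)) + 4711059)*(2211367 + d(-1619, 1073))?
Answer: 24108524882625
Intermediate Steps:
d(H, N) = -3 + H² (d(H, N) = -3 + (H*H)*1 = -3 + H²*1 = -3 + H²)
((232*(-5828) - 1*(-1629842)) + 4711059)*(2211367 + d(-1619, 1073)) = ((232*(-5828) - 1*(-1629842)) + 4711059)*(2211367 + (-3 + (-1619)²)) = ((-1352096 + 1629842) + 4711059)*(2211367 + (-3 + 2621161)) = (277746 + 4711059)*(2211367 + 2621158) = 4988805*4832525 = 24108524882625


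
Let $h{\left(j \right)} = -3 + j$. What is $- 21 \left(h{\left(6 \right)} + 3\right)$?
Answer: $-126$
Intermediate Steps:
$- 21 \left(h{\left(6 \right)} + 3\right) = - 21 \left(\left(-3 + 6\right) + 3\right) = - 21 \left(3 + 3\right) = \left(-21\right) 6 = -126$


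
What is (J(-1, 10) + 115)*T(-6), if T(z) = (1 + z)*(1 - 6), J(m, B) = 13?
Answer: 3200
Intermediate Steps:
T(z) = -5 - 5*z (T(z) = (1 + z)*(-5) = -5 - 5*z)
(J(-1, 10) + 115)*T(-6) = (13 + 115)*(-5 - 5*(-6)) = 128*(-5 + 30) = 128*25 = 3200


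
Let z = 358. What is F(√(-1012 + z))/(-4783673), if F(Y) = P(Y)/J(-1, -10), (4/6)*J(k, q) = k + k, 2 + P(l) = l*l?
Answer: -656/14351019 ≈ -4.5711e-5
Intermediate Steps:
P(l) = -2 + l² (P(l) = -2 + l*l = -2 + l²)
J(k, q) = 3*k (J(k, q) = 3*(k + k)/2 = 3*(2*k)/2 = 3*k)
F(Y) = ⅔ - Y²/3 (F(Y) = (-2 + Y²)/((3*(-1))) = (-2 + Y²)/(-3) = (-2 + Y²)*(-⅓) = ⅔ - Y²/3)
F(√(-1012 + z))/(-4783673) = (⅔ - (√(-1012 + 358))²/3)/(-4783673) = (⅔ - (√(-654))²/3)*(-1/4783673) = (⅔ - (I*√654)²/3)*(-1/4783673) = (⅔ - ⅓*(-654))*(-1/4783673) = (⅔ + 218)*(-1/4783673) = (656/3)*(-1/4783673) = -656/14351019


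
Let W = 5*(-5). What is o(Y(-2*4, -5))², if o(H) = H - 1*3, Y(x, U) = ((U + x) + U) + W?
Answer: 2116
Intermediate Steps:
W = -25
Y(x, U) = -25 + x + 2*U (Y(x, U) = ((U + x) + U) - 25 = (x + 2*U) - 25 = -25 + x + 2*U)
o(H) = -3 + H (o(H) = H - 3 = -3 + H)
o(Y(-2*4, -5))² = (-3 + (-25 - 2*4 + 2*(-5)))² = (-3 + (-25 - 8 - 10))² = (-3 - 43)² = (-46)² = 2116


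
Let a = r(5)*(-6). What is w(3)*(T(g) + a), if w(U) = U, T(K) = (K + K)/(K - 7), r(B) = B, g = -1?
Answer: -357/4 ≈ -89.250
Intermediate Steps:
T(K) = 2*K/(-7 + K) (T(K) = (2*K)/(-7 + K) = 2*K/(-7 + K))
a = -30 (a = 5*(-6) = -30)
w(3)*(T(g) + a) = 3*(2*(-1)/(-7 - 1) - 30) = 3*(2*(-1)/(-8) - 30) = 3*(2*(-1)*(-1/8) - 30) = 3*(1/4 - 30) = 3*(-119/4) = -357/4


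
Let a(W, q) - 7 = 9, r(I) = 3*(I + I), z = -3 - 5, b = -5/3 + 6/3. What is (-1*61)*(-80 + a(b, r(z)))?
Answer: 3904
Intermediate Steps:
b = ⅓ (b = -5*⅓ + 6*(⅓) = -5/3 + 2 = ⅓ ≈ 0.33333)
z = -8
r(I) = 6*I (r(I) = 3*(2*I) = 6*I)
a(W, q) = 16 (a(W, q) = 7 + 9 = 16)
(-1*61)*(-80 + a(b, r(z))) = (-1*61)*(-80 + 16) = -61*(-64) = 3904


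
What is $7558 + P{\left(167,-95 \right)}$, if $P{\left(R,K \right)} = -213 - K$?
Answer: $7440$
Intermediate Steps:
$7558 + P{\left(167,-95 \right)} = 7558 - 118 = 7440$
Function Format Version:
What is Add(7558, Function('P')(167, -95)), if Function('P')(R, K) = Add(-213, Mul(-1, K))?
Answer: 7440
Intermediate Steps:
Add(7558, Function('P')(167, -95)) = Add(7558, Add(-213, Mul(-1, -95))) = Add(7558, Add(-213, 95)) = Add(7558, -118) = 7440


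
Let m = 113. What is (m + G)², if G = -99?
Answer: 196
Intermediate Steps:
(m + G)² = (113 - 99)² = 14² = 196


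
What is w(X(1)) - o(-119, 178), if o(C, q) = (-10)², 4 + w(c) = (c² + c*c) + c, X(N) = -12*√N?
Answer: 172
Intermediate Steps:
w(c) = -4 + c + 2*c² (w(c) = -4 + ((c² + c*c) + c) = -4 + ((c² + c²) + c) = -4 + (2*c² + c) = -4 + (c + 2*c²) = -4 + c + 2*c²)
o(C, q) = 100
w(X(1)) - o(-119, 178) = (-4 - 12*√1 + 2*(-12*√1)²) - 1*100 = (-4 - 12*1 + 2*(-12*1)²) - 100 = (-4 - 12 + 2*(-12)²) - 100 = (-4 - 12 + 2*144) - 100 = (-4 - 12 + 288) - 100 = 272 - 100 = 172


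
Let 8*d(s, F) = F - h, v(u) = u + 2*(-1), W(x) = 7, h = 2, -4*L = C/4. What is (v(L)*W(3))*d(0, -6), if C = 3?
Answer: 245/16 ≈ 15.313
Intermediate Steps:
L = -3/16 (L = -3/(4*4) = -1/4*3/4 = -3/16 ≈ -0.18750)
v(u) = -2 + u (v(u) = u - 2 = -2 + u)
d(s, F) = -1/4 + F/8 (d(s, F) = (F - 1*2)/8 = (F - 2)/8 = (-2 + F)/8 = -1/4 + F/8)
(v(L)*W(3))*d(0, -6) = ((-2 - 3/16)*7)*(-1/4 + (1/8)*(-6)) = (-35/16*7)*(-1/4 - 3/4) = -245/16*(-1) = 245/16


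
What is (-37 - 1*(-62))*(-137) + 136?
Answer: -3289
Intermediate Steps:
(-37 - 1*(-62))*(-137) + 136 = (-37 + 62)*(-137) + 136 = 25*(-137) + 136 = -3425 + 136 = -3289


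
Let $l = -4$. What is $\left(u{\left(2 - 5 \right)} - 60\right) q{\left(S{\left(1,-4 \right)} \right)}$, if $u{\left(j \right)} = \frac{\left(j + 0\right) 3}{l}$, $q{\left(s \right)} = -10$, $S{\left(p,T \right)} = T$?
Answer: $\frac{1155}{2} \approx 577.5$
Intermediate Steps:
$u{\left(j \right)} = - \frac{3 j}{4}$ ($u{\left(j \right)} = \frac{\left(j + 0\right) 3}{-4} = j 3 \left(- \frac{1}{4}\right) = 3 j \left(- \frac{1}{4}\right) = - \frac{3 j}{4}$)
$\left(u{\left(2 - 5 \right)} - 60\right) q{\left(S{\left(1,-4 \right)} \right)} = \left(- \frac{3 \left(2 - 5\right)}{4} - 60\right) \left(-10\right) = \left(\left(- \frac{3}{4}\right) \left(-3\right) - 60\right) \left(-10\right) = \left(\frac{9}{4} - 60\right) \left(-10\right) = \left(- \frac{231}{4}\right) \left(-10\right) = \frac{1155}{2}$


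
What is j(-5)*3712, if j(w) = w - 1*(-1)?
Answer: -14848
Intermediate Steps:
j(w) = 1 + w (j(w) = w + 1 = 1 + w)
j(-5)*3712 = (1 - 5)*3712 = -4*3712 = -14848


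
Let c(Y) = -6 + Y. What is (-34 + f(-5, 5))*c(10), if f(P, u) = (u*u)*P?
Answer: -636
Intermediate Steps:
f(P, u) = P*u² (f(P, u) = u²*P = P*u²)
(-34 + f(-5, 5))*c(10) = (-34 - 5*5²)*(-6 + 10) = (-34 - 5*25)*4 = (-34 - 125)*4 = -159*4 = -636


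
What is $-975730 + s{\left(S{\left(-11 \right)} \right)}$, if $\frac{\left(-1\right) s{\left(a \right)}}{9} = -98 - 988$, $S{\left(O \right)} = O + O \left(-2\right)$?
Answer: $-965956$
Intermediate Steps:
$S{\left(O \right)} = - O$ ($S{\left(O \right)} = O - 2 O = - O$)
$s{\left(a \right)} = 9774$ ($s{\left(a \right)} = - 9 \left(-98 - 988\right) = \left(-9\right) \left(-1086\right) = 9774$)
$-975730 + s{\left(S{\left(-11 \right)} \right)} = -975730 + 9774 = -965956$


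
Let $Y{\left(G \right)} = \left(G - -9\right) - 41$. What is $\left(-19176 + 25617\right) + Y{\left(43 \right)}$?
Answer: $6452$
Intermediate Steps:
$Y{\left(G \right)} = -32 + G$ ($Y{\left(G \right)} = \left(G + 9\right) - 41 = \left(9 + G\right) - 41 = -32 + G$)
$\left(-19176 + 25617\right) + Y{\left(43 \right)} = \left(-19176 + 25617\right) + \left(-32 + 43\right) = 6441 + 11 = 6452$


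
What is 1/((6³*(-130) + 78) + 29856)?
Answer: 1/1854 ≈ 0.00053937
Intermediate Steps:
1/((6³*(-130) + 78) + 29856) = 1/((216*(-130) + 78) + 29856) = 1/((-28080 + 78) + 29856) = 1/(-28002 + 29856) = 1/1854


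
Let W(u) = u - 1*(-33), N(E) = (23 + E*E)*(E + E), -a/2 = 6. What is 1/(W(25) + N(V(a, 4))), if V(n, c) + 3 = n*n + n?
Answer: 1/4299370 ≈ 2.3259e-7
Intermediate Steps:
a = -12 (a = -2*6 = -12)
V(n, c) = -3 + n + n² (V(n, c) = -3 + (n*n + n) = -3 + (n² + n) = -3 + (n + n²) = -3 + n + n²)
N(E) = 2*E*(23 + E²) (N(E) = (23 + E²)*(2*E) = 2*E*(23 + E²))
W(u) = 33 + u (W(u) = u + 33 = 33 + u)
1/(W(25) + N(V(a, 4))) = 1/((33 + 25) + 2*(-3 - 12 + (-12)²)*(23 + (-3 - 12 + (-12)²)²)) = 1/(58 + 2*(-3 - 12 + 144)*(23 + (-3 - 12 + 144)²)) = 1/(58 + 2*129*(23 + 129²)) = 1/(58 + 2*129*(23 + 16641)) = 1/(58 + 2*129*16664) = 1/(58 + 4299312) = 1/4299370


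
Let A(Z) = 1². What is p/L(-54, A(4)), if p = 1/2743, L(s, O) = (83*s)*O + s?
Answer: -1/12442248 ≈ -8.0371e-8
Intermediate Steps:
A(Z) = 1
L(s, O) = s + 83*O*s (L(s, O) = 83*O*s + s = s + 83*O*s)
p = 1/2743 ≈ 0.00036456
p/L(-54, A(4)) = 1/(2743*((-54*(1 + 83*1)))) = 1/(2743*((-54*(1 + 83)))) = 1/(2743*((-54*84))) = (1/2743)/(-4536) = (1/2743)*(-1/4536) = -1/12442248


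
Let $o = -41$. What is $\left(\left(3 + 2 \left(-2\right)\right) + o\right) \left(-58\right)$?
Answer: $2436$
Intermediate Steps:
$\left(\left(3 + 2 \left(-2\right)\right) + o\right) \left(-58\right) = \left(\left(3 + 2 \left(-2\right)\right) - 41\right) \left(-58\right) = \left(\left(3 - 4\right) - 41\right) \left(-58\right) = \left(-1 - 41\right) \left(-58\right) = \left(-42\right) \left(-58\right) = 2436$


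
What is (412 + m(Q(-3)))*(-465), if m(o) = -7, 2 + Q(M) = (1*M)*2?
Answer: -188325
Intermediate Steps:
Q(M) = -2 + 2*M (Q(M) = -2 + (1*M)*2 = -2 + M*2 = -2 + 2*M)
(412 + m(Q(-3)))*(-465) = (412 - 7)*(-465) = 405*(-465) = -188325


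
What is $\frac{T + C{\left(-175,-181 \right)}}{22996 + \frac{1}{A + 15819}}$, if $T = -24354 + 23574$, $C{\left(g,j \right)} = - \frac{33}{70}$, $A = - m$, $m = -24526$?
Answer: $- \frac{440833677}{12988830694} \approx -0.033939$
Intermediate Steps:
$A = 24526$ ($A = \left(-1\right) \left(-24526\right) = 24526$)
$C{\left(g,j \right)} = - \frac{33}{70}$ ($C{\left(g,j \right)} = \left(-33\right) \frac{1}{70} = - \frac{33}{70}$)
$T = -780$
$\frac{T + C{\left(-175,-181 \right)}}{22996 + \frac{1}{A + 15819}} = \frac{-780 - \frac{33}{70}}{22996 + \frac{1}{24526 + 15819}} = - \frac{54633}{70 \left(22996 + \frac{1}{40345}\right)} = - \frac{54633}{70 \cdot \frac{927773621}{40345}} = \left(- \frac{54633}{70}\right) \frac{40345}{927773621} = - \frac{440833677}{12988830694}$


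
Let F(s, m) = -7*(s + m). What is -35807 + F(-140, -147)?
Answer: -33798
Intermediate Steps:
F(s, m) = -7*m - 7*s (F(s, m) = -7*(m + s) = -7*m - 7*s)
-35807 + F(-140, -147) = -35807 + (-7*(-147) - 7*(-140)) = -35807 + (1029 + 980) = -35807 + 2009 = -33798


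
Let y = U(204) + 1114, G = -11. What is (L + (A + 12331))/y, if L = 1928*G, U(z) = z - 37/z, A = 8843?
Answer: -6936/268835 ≈ -0.025800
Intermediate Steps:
U(z) = z - 37/z
L = -21208 (L = 1928*(-11) = -21208)
y = 268835/204 (y = (204 - 37/204) + 1114 = 41579/204 + 1114 = 268835/204 ≈ 1317.8)
(L + (A + 12331))/y = (-21208 + (8843 + 12331))/(268835/204) = (-21208 + 21174)*(204/268835) = -34*204/268835 = -6936/268835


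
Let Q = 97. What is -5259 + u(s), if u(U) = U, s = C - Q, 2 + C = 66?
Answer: -5292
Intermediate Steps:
C = 64 (C = -2 + 66 = 64)
s = -33 (s = 64 - 1*97 = 64 - 97 = -33)
-5259 + u(s) = -5259 - 33 = -5292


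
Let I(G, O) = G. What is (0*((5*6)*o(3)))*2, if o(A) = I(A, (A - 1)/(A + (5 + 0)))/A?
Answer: 0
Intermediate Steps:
o(A) = 1 (o(A) = A/A = 1)
(0*((5*6)*o(3)))*2 = (0*((5*6)*1))*2 = (0*(30*1))*2 = (0*30)*2 = 0*2 = 0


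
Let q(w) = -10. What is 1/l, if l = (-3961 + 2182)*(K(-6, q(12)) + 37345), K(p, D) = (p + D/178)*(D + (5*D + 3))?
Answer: -89/5967527412 ≈ -1.4914e-8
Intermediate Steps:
K(p, D) = (3 + 6*D)*(p + D/178) (K(p, D) = (p + D*(1/178))*(D + (3 + 5*D)) = (p + D/178)*(3 + 6*D) = (3 + 6*D)*(p + D/178))
l = -5967527412/89 (l = (-3961 + 2182)*((3*(-6) + (3/89)*(-10)² + (3/178)*(-10) + 6*(-10)*(-6)) + 37345) = -1779*((-18 + (3/89)*100 - 15/89 + 360) + 37345) = -1779*((-18 + 300/89 - 15/89 + 360) + 37345) = -1779*(30723/89 + 37345) = -1779*3354428/89 = -5967527412/89 ≈ -6.7051e+7)
1/l = 1/(-5967527412/89) = -89/5967527412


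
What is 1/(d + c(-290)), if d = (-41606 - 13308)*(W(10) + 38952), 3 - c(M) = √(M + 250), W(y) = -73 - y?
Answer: I/(-2134452263*I + 2*√10) ≈ -4.685e-10 + 1.3882e-18*I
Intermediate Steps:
c(M) = 3 - √(250 + M) (c(M) = 3 - √(M + 250) = 3 - √(250 + M))
d = -2134452266 (d = (-41606 - 13308)*((-73 - 1*10) + 38952) = -54914*((-73 - 10) + 38952) = -54914*(-83 + 38952) = -54914*38869 = -2134452266)
1/(d + c(-290)) = 1/(-2134452266 + (3 - √(250 - 290))) = 1/(-2134452266 + (3 - √(-40))) = 1/(-2134452266 + (3 - 2*I*√10)) = 1/(-2134452263 - 2*I*√10)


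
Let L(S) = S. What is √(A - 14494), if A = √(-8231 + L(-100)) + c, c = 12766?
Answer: √(-1728 + I*√8331) ≈ 1.0975 + 41.584*I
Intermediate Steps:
A = 12766 + I*√8331 (A = √(-8231 - 100) + 12766 = √(-8331) + 12766 = I*√8331 + 12766 = 12766 + I*√8331 ≈ 12766.0 + 91.274*I)
√(A - 14494) = √((12766 + I*√8331) - 14494) = √(-1728 + I*√8331)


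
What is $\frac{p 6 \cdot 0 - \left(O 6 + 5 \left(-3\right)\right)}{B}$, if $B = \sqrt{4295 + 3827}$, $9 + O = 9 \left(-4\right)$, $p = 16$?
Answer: $\frac{285 \sqrt{8122}}{8122} \approx 3.1624$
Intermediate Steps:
$O = -45$ ($O = -9 + 9 \left(-4\right) = -9 - 36 = -45$)
$B = \sqrt{8122} \approx 90.122$
$\frac{p 6 \cdot 0 - \left(O 6 + 5 \left(-3\right)\right)}{B} = \frac{16 \cdot 6 \cdot 0 - \left(\left(-45\right) 6 + 5 \left(-3\right)\right)}{\sqrt{8122}} = \left(96 \cdot 0 - \left(-270 - 15\right)\right) \frac{\sqrt{8122}}{8122} = \left(0 - -285\right) \frac{\sqrt{8122}}{8122} = \left(0 + 285\right) \frac{\sqrt{8122}}{8122} = 285 \frac{\sqrt{8122}}{8122} = \frac{285 \sqrt{8122}}{8122}$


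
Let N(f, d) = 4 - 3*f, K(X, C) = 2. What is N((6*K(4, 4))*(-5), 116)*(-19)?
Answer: -3496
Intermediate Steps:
N((6*K(4, 4))*(-5), 116)*(-19) = (4 - 3*6*2*(-5))*(-19) = (4 - 36*(-5))*(-19) = (4 - 3*(-60))*(-19) = (4 + 180)*(-19) = 184*(-19) = -3496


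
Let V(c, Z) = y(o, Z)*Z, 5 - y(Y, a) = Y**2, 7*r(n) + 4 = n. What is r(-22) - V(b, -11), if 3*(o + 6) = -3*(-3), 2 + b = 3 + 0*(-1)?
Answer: -334/7 ≈ -47.714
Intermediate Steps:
r(n) = -4/7 + n/7
b = 1 (b = -2 + (3 + 0*(-1)) = -2 + (3 + 0) = -2 + 3 = 1)
o = -3 (o = -6 + (-3*(-3))/3 = -6 + (1/3)*9 = -6 + 3 = -3)
y(Y, a) = 5 - Y**2
V(c, Z) = -4*Z (V(c, Z) = (5 - 1*(-3)**2)*Z = (5 - 1*9)*Z = (5 - 9)*Z = -4*Z)
r(-22) - V(b, -11) = (-4/7 + (1/7)*(-22)) - (-4)*(-11) = (-4/7 - 22/7) - 1*44 = -26/7 - 44 = -334/7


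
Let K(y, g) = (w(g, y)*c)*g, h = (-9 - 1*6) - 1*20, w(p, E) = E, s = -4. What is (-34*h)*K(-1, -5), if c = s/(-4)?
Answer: 5950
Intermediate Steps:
c = 1 (c = -4/(-4) = -4*(-1/4) = 1)
h = -35 (h = (-9 - 6) - 20 = -15 - 20 = -35)
K(y, g) = g*y (K(y, g) = (y*1)*g = y*g = g*y)
(-34*h)*K(-1, -5) = (-34*(-35))*(-5*(-1)) = 1190*5 = 5950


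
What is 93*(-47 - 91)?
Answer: -12834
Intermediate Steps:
93*(-47 - 91) = 93*(-138) = -12834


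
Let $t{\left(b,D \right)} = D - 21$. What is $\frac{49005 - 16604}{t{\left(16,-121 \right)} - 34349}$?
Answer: $- \frac{32401}{34491} \approx -0.9394$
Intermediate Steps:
$t{\left(b,D \right)} = -21 + D$ ($t{\left(b,D \right)} = D - 21 = -21 + D$)
$\frac{49005 - 16604}{t{\left(16,-121 \right)} - 34349} = \frac{49005 - 16604}{\left(-21 - 121\right) - 34349} = \frac{32401}{-142 - 34349} = \frac{32401}{-34491} = 32401 \left(- \frac{1}{34491}\right) = - \frac{32401}{34491}$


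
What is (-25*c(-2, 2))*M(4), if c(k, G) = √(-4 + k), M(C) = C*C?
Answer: -400*I*√6 ≈ -979.8*I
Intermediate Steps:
M(C) = C²
(-25*c(-2, 2))*M(4) = -25*√(-4 - 2)*4² = -25*I*√6*16 = -400*I*√6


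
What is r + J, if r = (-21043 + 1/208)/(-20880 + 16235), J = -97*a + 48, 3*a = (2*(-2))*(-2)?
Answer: -597482291/2898480 ≈ -206.14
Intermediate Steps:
a = 8/3 (a = ((2*(-2))*(-2))/3 = (-4*(-2))/3 = (⅓)*8 = 8/3 ≈ 2.6667)
J = -632/3 (J = -97*8/3 + 48 = -776/3 + 48 = -632/3 ≈ -210.67)
r = 4376943/966160 (r = (-21043 + 1/208)/(-4645) = -4376943/208*(-1/4645) = 4376943/966160 ≈ 4.5302)
r + J = 4376943/966160 - 632/3 = -597482291/2898480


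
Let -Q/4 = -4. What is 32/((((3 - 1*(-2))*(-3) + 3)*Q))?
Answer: -⅙ ≈ -0.16667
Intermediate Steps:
Q = 16 (Q = -4*(-4) = 16)
32/((((3 - 1*(-2))*(-3) + 3)*Q)) = 32/((((3 - 1*(-2))*(-3) + 3)*16)) = 32/((((3 + 2)*(-3) + 3)*16)) = 32/(((5*(-3) + 3)*16)) = 32/(((-15 + 3)*16)) = 32/((-12*16)) = 32/(-192) = 32*(-1/192) = -⅙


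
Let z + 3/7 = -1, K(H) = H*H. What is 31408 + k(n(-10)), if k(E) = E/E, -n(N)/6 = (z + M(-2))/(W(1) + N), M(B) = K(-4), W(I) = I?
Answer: 31409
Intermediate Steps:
K(H) = H²
z = -10/7 (z = -3/7 - 1 = -10/7 ≈ -1.4286)
M(B) = 16 (M(B) = (-4)² = 16)
n(N) = -612/(7*(1 + N)) (n(N) = -6*(-10/7 + 16)/(1 + N) = -612/(7*(1 + N)))
k(E) = 1
31408 + k(n(-10)) = 31408 + 1 = 31409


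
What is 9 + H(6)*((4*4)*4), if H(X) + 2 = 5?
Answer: 201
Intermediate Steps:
H(X) = 3 (H(X) = -2 + 5 = 3)
9 + H(6)*((4*4)*4) = 9 + 3*((4*4)*4) = 9 + 3*(16*4) = 9 + 3*64 = 9 + 192 = 201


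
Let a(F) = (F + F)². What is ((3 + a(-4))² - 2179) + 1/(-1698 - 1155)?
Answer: 6590429/2853 ≈ 2310.0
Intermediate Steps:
a(F) = 4*F² (a(F) = (2*F)² = 4*F²)
((3 + a(-4))² - 2179) + 1/(-1698 - 1155) = ((3 + 4*(-4)²)² - 2179) + 1/(-1698 - 1155) = ((3 + 4*16)² - 2179) + 1/(-2853) = ((3 + 64)² - 2179) - 1/2853 = (67² - 2179) - 1/2853 = (4489 - 2179) - 1/2853 = 2310 - 1/2853 = 6590429/2853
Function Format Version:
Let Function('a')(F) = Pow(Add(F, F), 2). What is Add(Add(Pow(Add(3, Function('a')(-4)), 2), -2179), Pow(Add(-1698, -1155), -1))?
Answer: Rational(6590429, 2853) ≈ 2310.0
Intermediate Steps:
Function('a')(F) = Mul(4, Pow(F, 2)) (Function('a')(F) = Pow(Mul(2, F), 2) = Mul(4, Pow(F, 2)))
Add(Add(Pow(Add(3, Function('a')(-4)), 2), -2179), Pow(Add(-1698, -1155), -1)) = Add(Add(Pow(Add(3, Mul(4, Pow(-4, 2))), 2), -2179), Pow(Add(-1698, -1155), -1)) = Add(Add(Pow(Add(3, Mul(4, 16)), 2), -2179), Pow(-2853, -1)) = Add(Add(Pow(Add(3, 64), 2), -2179), Rational(-1, 2853)) = Add(Add(Pow(67, 2), -2179), Rational(-1, 2853)) = Add(Add(4489, -2179), Rational(-1, 2853)) = Add(2310, Rational(-1, 2853)) = Rational(6590429, 2853)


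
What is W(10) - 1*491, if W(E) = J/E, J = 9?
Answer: -4901/10 ≈ -490.10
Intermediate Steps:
W(E) = 9/E
W(10) - 1*491 = 9/10 - 1*491 = 9*(⅒) - 491 = 9/10 - 491 = -4901/10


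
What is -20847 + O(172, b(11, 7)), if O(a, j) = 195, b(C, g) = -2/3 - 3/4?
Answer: -20652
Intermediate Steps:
b(C, g) = -17/12 (b(C, g) = -2*⅓ - 3*¼ = -⅔ - ¾ = -17/12)
-20847 + O(172, b(11, 7)) = -20847 + 195 = -20652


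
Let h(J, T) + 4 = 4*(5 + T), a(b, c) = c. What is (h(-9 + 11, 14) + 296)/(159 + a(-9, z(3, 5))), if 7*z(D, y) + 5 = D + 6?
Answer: 2576/1117 ≈ 2.3062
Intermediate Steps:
z(D, y) = ⅐ + D/7 (z(D, y) = -5/7 + (D + 6)/7 = -5/7 + (6 + D)/7 = -5/7 + (6/7 + D/7) = ⅐ + D/7)
h(J, T) = 16 + 4*T (h(J, T) = -4 + 4*(5 + T) = -4 + (20 + 4*T) = 16 + 4*T)
(h(-9 + 11, 14) + 296)/(159 + a(-9, z(3, 5))) = ((16 + 4*14) + 296)/(159 + (⅐ + (⅐)*3)) = ((16 + 56) + 296)/(159 + (⅐ + 3/7)) = (72 + 296)/(159 + 4/7) = 368/(1117/7) = 368*(7/1117) = 2576/1117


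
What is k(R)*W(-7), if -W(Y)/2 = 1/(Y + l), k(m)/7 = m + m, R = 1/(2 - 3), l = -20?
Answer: -28/27 ≈ -1.0370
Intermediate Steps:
R = -1 (R = 1/(-1) = -1)
k(m) = 14*m (k(m) = 7*(m + m) = 7*(2*m) = 14*m)
W(Y) = -2/(-20 + Y) (W(Y) = -2/(Y - 20) = -2/(-20 + Y))
k(R)*W(-7) = (14*(-1))*(-2/(-20 - 7)) = -(-28)/(-27) = -(-28)*(-1)/27 = -14*2/27 = -28/27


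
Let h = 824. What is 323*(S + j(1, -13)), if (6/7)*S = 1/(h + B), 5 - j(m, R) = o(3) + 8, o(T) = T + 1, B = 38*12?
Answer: -17362219/7680 ≈ -2260.7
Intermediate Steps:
B = 456
o(T) = 1 + T
j(m, R) = -7 (j(m, R) = 5 - ((1 + 3) + 8) = 5 - (4 + 8) = 5 - 1*12 = 5 - 12 = -7)
S = 7/7680 (S = 7/(6*(824 + 456)) = (7/6)/1280 = (7/6)*(1/1280) = 7/7680 ≈ 0.00091146)
323*(S + j(1, -13)) = 323*(7/7680 - 7) = 323*(-53753/7680) = -17362219/7680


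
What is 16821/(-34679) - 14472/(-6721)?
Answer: 388820547/233077559 ≈ 1.6682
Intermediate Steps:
16821/(-34679) - 14472/(-6721) = 16821*(-1/34679) - 14472*(-1/6721) = -16821/34679 + 14472/6721 = 388820547/233077559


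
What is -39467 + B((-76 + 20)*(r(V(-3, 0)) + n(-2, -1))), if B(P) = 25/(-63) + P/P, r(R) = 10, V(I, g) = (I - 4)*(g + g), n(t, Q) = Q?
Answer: -2486383/63 ≈ -39466.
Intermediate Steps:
V(I, g) = 2*g*(-4 + I) (V(I, g) = (-4 + I)*(2*g) = 2*g*(-4 + I))
B(P) = 38/63 (B(P) = 25*(-1/63) + 1 = -25/63 + 1 = 38/63)
-39467 + B((-76 + 20)*(r(V(-3, 0)) + n(-2, -1))) = -39467 + 38/63 = -2486383/63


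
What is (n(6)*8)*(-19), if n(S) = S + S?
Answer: -1824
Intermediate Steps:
n(S) = 2*S
(n(6)*8)*(-19) = ((2*6)*8)*(-19) = (12*8)*(-19) = 96*(-19) = -1824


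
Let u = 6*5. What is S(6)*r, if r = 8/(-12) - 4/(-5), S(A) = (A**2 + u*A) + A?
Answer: 148/5 ≈ 29.600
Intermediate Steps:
u = 30
S(A) = A**2 + 31*A (S(A) = (A**2 + 30*A) + A = A**2 + 31*A)
r = 2/15 (r = 8*(-1/12) - 4*(-1/5) = -2/3 + 4/5 = 2/15 ≈ 0.13333)
S(6)*r = (6*(31 + 6))*(2/15) = (6*37)*(2/15) = 222*(2/15) = 148/5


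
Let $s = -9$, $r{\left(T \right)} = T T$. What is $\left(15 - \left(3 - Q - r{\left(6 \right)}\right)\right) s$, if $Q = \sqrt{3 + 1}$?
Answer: $-450$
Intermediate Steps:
$r{\left(T \right)} = T^{2}$
$Q = 2$ ($Q = \sqrt{4} = 2$)
$\left(15 - \left(3 - Q - r{\left(6 \right)}\right)\right) s = \left(15 + \left(\left(6^{2} + 2\right) - 3\right)\right) \left(-9\right) = \left(15 + \left(\left(36 + 2\right) - 3\right)\right) \left(-9\right) = \left(15 + \left(38 - 3\right)\right) \left(-9\right) = \left(15 + 35\right) \left(-9\right) = 50 \left(-9\right) = -450$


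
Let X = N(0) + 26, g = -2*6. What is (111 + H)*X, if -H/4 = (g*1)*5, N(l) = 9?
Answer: 12285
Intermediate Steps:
g = -12
X = 35 (X = 9 + 26 = 35)
H = 240 (H = -4*(-12*1)*5 = -(-48)*5 = -4*(-60) = 240)
(111 + H)*X = (111 + 240)*35 = 351*35 = 12285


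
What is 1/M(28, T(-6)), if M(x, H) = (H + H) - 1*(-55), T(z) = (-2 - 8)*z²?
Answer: -1/665 ≈ -0.0015038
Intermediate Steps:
T(z) = -10*z²
M(x, H) = 55 + 2*H (M(x, H) = 2*H + 55 = 55 + 2*H)
1/M(28, T(-6)) = 1/(55 + 2*(-10*(-6)²)) = 1/(55 + 2*(-10*36)) = 1/(55 + 2*(-360)) = 1/(55 - 720) = 1/(-665) = -1/665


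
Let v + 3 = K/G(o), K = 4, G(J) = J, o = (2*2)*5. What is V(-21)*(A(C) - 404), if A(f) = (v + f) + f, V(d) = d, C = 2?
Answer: 42294/5 ≈ 8458.8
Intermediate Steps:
o = 20 (o = 4*5 = 20)
v = -14/5 (v = -3 + 4/20 = -3 + 4*(1/20) = -3 + ⅕ = -14/5 ≈ -2.8000)
A(f) = -14/5 + 2*f (A(f) = (-14/5 + f) + f = -14/5 + 2*f)
V(-21)*(A(C) - 404) = -21*((-14/5 + 2*2) - 404) = -21*((-14/5 + 4) - 404) = -21*(6/5 - 404) = -21*(-2014/5) = 42294/5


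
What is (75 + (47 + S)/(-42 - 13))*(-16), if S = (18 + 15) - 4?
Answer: -64784/55 ≈ -1177.9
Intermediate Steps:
S = 29 (S = 33 - 4 = 29)
(75 + (47 + S)/(-42 - 13))*(-16) = (75 + (47 + 29)/(-42 - 13))*(-16) = (75 + 76/(-55))*(-16) = (75 + 76*(-1/55))*(-16) = (75 - 76/55)*(-16) = (4049/55)*(-16) = -64784/55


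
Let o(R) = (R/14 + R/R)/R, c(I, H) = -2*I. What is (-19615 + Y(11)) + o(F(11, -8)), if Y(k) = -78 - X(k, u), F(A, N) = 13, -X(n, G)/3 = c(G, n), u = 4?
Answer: -3588467/182 ≈ -19717.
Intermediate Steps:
X(n, G) = 6*G (X(n, G) = -(-6)*G = 6*G)
Y(k) = -102 (Y(k) = -78 - 6*4 = -78 - 1*24 = -78 - 24 = -102)
o(R) = (1 + R/14)/R (o(R) = (R*(1/14) + 1)/R = (R/14 + 1)/R = (1 + R/14)/R)
(-19615 + Y(11)) + o(F(11, -8)) = (-19615 - 102) + (1/14)*(14 + 13)/13 = -19717 + (1/14)*(1/13)*27 = -19717 + 27/182 = -3588467/182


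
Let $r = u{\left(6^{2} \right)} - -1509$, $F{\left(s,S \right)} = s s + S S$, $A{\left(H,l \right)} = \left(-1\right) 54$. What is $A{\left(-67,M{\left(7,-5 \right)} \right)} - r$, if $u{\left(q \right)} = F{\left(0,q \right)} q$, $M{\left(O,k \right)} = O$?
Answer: $-48219$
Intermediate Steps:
$A{\left(H,l \right)} = -54$
$F{\left(s,S \right)} = S^{2} + s^{2}$ ($F{\left(s,S \right)} = s^{2} + S^{2} = S^{2} + s^{2}$)
$u{\left(q \right)} = q^{3}$ ($u{\left(q \right)} = \left(q^{2} + 0^{2}\right) q = \left(q^{2} + 0\right) q = q^{2} q = q^{3}$)
$r = 48165$ ($r = \left(6^{2}\right)^{3} - -1509 = 36^{3} + 1509 = 46656 + 1509 = 48165$)
$A{\left(-67,M{\left(7,-5 \right)} \right)} - r = -54 - 48165 = -48219$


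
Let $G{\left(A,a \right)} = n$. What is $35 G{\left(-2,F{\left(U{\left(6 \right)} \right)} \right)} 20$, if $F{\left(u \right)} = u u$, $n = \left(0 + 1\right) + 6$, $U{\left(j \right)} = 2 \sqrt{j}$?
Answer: $4900$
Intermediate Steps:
$n = 7$ ($n = 1 + 6 = 7$)
$F{\left(u \right)} = u^{2}$
$G{\left(A,a \right)} = 7$
$35 G{\left(-2,F{\left(U{\left(6 \right)} \right)} \right)} 20 = 35 \cdot 7 \cdot 20 = 245 \cdot 20 = 4900$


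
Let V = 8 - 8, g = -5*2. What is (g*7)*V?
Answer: 0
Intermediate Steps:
g = -10
V = 0
(g*7)*V = -10*7*0 = -70*0 = 0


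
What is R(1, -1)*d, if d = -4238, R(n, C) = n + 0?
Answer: -4238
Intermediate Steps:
R(n, C) = n
R(1, -1)*d = 1*(-4238) = -4238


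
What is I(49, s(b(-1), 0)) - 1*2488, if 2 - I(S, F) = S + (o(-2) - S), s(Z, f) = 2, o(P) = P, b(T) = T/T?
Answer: -2484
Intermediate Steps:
b(T) = 1
I(S, F) = 4 (I(S, F) = 2 - (S + (-2 - S)) = 2 - 1*(-2) = 2 + 2 = 4)
I(49, s(b(-1), 0)) - 1*2488 = 4 - 1*2488 = 4 - 2488 = -2484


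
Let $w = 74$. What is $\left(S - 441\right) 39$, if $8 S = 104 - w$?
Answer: $- \frac{68211}{4} \approx -17053.0$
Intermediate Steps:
$S = \frac{15}{4}$ ($S = \frac{104 - 74}{8} = \frac{1}{8} \cdot 30 = \frac{15}{4} \approx 3.75$)
$\left(S - 441\right) 39 = \left(\frac{15}{4} - 441\right) 39 = \left(- \frac{1749}{4}\right) 39 = - \frac{68211}{4}$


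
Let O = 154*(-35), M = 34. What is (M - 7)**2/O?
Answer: -729/5390 ≈ -0.13525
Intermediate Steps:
O = -5390
(M - 7)**2/O = (34 - 7)**2/(-5390) = 27**2*(-1/5390) = 729*(-1/5390) = -729/5390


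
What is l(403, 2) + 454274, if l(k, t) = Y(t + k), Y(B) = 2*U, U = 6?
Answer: 454286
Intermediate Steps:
Y(B) = 12 (Y(B) = 2*6 = 12)
l(k, t) = 12
l(403, 2) + 454274 = 12 + 454274 = 454286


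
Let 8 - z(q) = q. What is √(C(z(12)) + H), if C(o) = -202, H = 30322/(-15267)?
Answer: 4*I*√2971584147/15267 ≈ 14.282*I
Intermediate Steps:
z(q) = 8 - q
H = -30322/15267 (H = 30322*(-1/15267) = -30322/15267 ≈ -1.9861)
√(C(z(12)) + H) = √(-202 - 30322/15267) = √(-3114256/15267) = 4*I*√2971584147/15267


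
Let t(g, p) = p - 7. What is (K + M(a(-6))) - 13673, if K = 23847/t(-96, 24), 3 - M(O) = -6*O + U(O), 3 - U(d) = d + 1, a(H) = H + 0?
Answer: -209291/17 ≈ -12311.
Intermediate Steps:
t(g, p) = -7 + p
a(H) = H
U(d) = 2 - d (U(d) = 3 - (d + 1) = 3 - (1 + d) = 3 + (-1 - d) = 2 - d)
M(O) = 1 + 7*O (M(O) = 3 - (-6*O + (2 - O)) = 3 - (2 - 7*O) = 3 + (-2 + 7*O) = 1 + 7*O)
K = 23847/17 (K = 23847/(-7 + 24) = 23847/17 ≈ 1402.8)
(K + M(a(-6))) - 13673 = (23847/17 + (1 + 7*(-6))) - 13673 = (23847/17 + (1 - 42)) - 13673 = (23847/17 - 41) - 13673 = 23150/17 - 13673 = -209291/17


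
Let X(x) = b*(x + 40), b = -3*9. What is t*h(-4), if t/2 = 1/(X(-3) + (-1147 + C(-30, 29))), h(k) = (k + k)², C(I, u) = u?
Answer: -128/2117 ≈ -0.060463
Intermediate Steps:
b = -27
X(x) = -1080 - 27*x (X(x) = -27*(x + 40) = -27*(40 + x) = -1080 - 27*x)
h(k) = 4*k² (h(k) = (2*k)² = 4*k²)
t = -2/2117 (t = 2/((-1080 - 27*(-3)) + (-1147 + 29)) = 2/((-1080 + 81) - 1118) = 2/(-999 - 1118) = 2/(-2117) = 2*(-1/2117) = -2/2117 ≈ -0.00094473)
t*h(-4) = -8*(-4)²/2117 = -8*16/2117 = -2/2117*64 = -128/2117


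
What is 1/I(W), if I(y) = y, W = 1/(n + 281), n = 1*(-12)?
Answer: 269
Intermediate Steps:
n = -12
W = 1/269 (W = 1/(-12 + 281) = 1/269 ≈ 0.0037175)
1/I(W) = 1/(1/269) = 269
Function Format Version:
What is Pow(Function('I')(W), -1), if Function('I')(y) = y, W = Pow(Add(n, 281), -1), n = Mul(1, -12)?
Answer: 269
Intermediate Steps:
n = -12
W = Rational(1, 269) (W = Pow(Add(-12, 281), -1) = Pow(269, -1) = Rational(1, 269) ≈ 0.0037175)
Pow(Function('I')(W), -1) = Pow(Rational(1, 269), -1) = 269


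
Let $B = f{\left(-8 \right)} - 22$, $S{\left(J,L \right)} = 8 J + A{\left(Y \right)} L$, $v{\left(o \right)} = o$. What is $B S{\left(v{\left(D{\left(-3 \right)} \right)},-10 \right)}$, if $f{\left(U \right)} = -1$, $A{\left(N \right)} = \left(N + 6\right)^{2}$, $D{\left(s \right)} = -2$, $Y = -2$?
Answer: $4048$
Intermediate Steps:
$A{\left(N \right)} = \left(6 + N\right)^{2}$
$S{\left(J,L \right)} = 8 J + 16 L$ ($S{\left(J,L \right)} = 8 J + \left(6 - 2\right)^{2} L = 8 J + 4^{2} L = 8 J + 16 L$)
$B = -23$ ($B = -1 - 22 = -23$)
$B S{\left(v{\left(D{\left(-3 \right)} \right)},-10 \right)} = - 23 \left(8 \left(-2\right) + 16 \left(-10\right)\right) = - 23 \left(-16 - 160\right) = \left(-23\right) \left(-176\right) = 4048$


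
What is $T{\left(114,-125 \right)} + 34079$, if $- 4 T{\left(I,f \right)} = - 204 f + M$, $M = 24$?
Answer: $27698$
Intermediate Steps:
$T{\left(I,f \right)} = -6 + 51 f$ ($T{\left(I,f \right)} = - \frac{- 204 f + 24}{4} = - \frac{24 - 204 f}{4} = -6 + 51 f$)
$T{\left(114,-125 \right)} + 34079 = \left(-6 + 51 \left(-125\right)\right) + 34079 = \left(-6 - 6375\right) + 34079 = -6381 + 34079 = 27698$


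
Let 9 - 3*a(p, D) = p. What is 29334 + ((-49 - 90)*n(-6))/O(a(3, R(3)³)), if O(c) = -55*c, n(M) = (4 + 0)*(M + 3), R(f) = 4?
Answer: 1612536/55 ≈ 29319.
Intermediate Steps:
n(M) = 12 + 4*M (n(M) = 4*(3 + M) = 12 + 4*M)
a(p, D) = 3 - p/3
29334 + ((-49 - 90)*n(-6))/O(a(3, R(3)³)) = 29334 + ((-49 - 90)*(12 + 4*(-6)))/((-55*(3 - ⅓*3))) = 29334 + (-139*(12 - 24))/((-55*(3 - 1))) = 29334 + (-139*(-12))/((-55*2)) = 29334 + 1668/(-110) = 29334 + 1668*(-1/110) = 29334 - 834/55 = 1612536/55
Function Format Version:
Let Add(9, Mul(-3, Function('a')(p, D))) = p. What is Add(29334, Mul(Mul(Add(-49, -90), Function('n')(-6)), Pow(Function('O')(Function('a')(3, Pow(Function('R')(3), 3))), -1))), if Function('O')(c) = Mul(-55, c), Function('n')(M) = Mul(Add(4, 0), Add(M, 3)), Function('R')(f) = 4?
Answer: Rational(1612536, 55) ≈ 29319.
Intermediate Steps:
Function('n')(M) = Add(12, Mul(4, M)) (Function('n')(M) = Mul(4, Add(3, M)) = Add(12, Mul(4, M)))
Function('a')(p, D) = Add(3, Mul(Rational(-1, 3), p))
Add(29334, Mul(Mul(Add(-49, -90), Function('n')(-6)), Pow(Function('O')(Function('a')(3, Pow(Function('R')(3), 3))), -1))) = Add(29334, Mul(Mul(Add(-49, -90), Add(12, Mul(4, -6))), Pow(Mul(-55, Add(3, Mul(Rational(-1, 3), 3))), -1))) = Add(29334, Mul(Mul(-139, Add(12, -24)), Pow(Mul(-55, Add(3, -1)), -1))) = Add(29334, Mul(Mul(-139, -12), Pow(Mul(-55, 2), -1))) = Add(29334, Mul(1668, Pow(-110, -1))) = Add(29334, Mul(1668, Rational(-1, 110))) = Add(29334, Rational(-834, 55)) = Rational(1612536, 55)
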